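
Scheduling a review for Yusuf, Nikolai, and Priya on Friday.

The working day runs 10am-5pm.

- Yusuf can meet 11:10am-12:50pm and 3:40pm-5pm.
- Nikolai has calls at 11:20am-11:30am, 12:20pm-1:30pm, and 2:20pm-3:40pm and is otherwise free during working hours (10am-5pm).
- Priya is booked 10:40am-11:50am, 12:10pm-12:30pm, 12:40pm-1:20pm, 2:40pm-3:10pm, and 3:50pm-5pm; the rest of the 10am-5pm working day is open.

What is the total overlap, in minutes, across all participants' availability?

30 minutes

Nikolai free within 10:00–17:00: 10:00–11:20, 11:30–12:20, 13:30–14:20, 15:40–17:00.
Priya free within 10:00–17:00: 10:00–10:40, 11:50–12:10, 12:30–12:40, 13:20–14:40, 15:10–15:50.
Yusuf ∩ Nikolai: 11:10–11:20, 11:30–12:20, 15:40–17:00.
Yusuf ∩ Nikolai ∩ Priya: 11:50–12:10, 15:40–15:50.
Total common minutes: 20 + 10 = 30.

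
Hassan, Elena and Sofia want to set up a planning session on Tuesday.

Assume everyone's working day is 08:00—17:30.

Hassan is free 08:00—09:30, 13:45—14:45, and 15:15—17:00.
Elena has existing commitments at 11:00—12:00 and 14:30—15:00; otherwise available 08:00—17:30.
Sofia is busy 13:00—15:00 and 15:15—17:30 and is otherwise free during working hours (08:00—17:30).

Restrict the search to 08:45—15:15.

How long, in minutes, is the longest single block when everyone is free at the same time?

Elena free within 08:00–17:30: 08:00–11:00, 12:00–14:30, 15:00–17:30.
Sofia free within 08:00–17:30: 08:00–13:00, 15:00–15:15.
Hassan ∩ Elena: 08:00–09:30, 13:45–14:30, 15:15–17:00.
Hassan ∩ Elena ∩ Sofia: 08:00–09:30.
Restricted to 08:45–15:15: 08:45–09:30.
Single common window of 45 minutes.

45 minutes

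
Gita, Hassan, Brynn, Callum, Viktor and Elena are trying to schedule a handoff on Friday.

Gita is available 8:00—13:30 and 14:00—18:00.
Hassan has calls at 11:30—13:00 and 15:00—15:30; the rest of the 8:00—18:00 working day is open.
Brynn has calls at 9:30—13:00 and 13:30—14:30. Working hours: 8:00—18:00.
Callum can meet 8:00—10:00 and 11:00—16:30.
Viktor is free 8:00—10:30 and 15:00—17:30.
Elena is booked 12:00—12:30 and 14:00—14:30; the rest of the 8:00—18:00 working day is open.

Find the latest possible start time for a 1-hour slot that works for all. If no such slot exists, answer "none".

Hassan free within 08:00–18:00: 08:00–11:30, 13:00–15:00, 15:30–18:00.
Brynn free within 08:00–18:00: 08:00–09:30, 13:00–13:30, 14:30–18:00.
Elena free within 08:00–18:00: 08:00–12:00, 12:30–14:00, 14:30–18:00.
Gita ∩ Hassan: 08:00–11:30, 13:00–13:30, 14:00–15:00, 15:30–18:00.
Gita ∩ Hassan ∩ Brynn: 08:00–09:30, 13:00–13:30, 14:30–15:00, 15:30–18:00.
Gita ∩ Hassan ∩ Brynn ∩ Callum: 08:00–09:30, 13:00–13:30, 14:30–15:00, 15:30–16:30.
Gita ∩ Hassan ∩ Brynn ∩ Callum ∩ Viktor: 08:00–09:30, 15:30–16:30.
Gita ∩ Hassan ∩ Brynn ∩ Callum ∩ Viktor ∩ Elena: 08:00–09:30, 15:30–16:30.
Windows ≥ 60 min: 08:00–09:30, 15:30–16:30.
Latest start in the last window 15:30–16:30 is 16:30 − 60 min = 15:30.

15:30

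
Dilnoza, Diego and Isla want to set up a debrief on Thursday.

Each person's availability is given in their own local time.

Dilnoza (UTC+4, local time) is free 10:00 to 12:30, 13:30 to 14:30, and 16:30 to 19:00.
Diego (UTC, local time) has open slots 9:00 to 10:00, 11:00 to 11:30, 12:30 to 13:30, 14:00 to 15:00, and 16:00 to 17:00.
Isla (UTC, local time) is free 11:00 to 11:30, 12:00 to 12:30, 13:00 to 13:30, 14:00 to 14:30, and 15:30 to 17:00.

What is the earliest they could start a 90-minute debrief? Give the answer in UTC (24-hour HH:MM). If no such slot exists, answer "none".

none

Dilnoza → UTC: 06:00–08:30, 09:30–10:30, 12:30–15:00.
Diego → UTC: 09:00–10:00, 11:00–11:30, 12:30–13:30, 14:00–15:00, 16:00–17:00.
Isla → UTC: 11:00–11:30, 12:00–12:30, 13:00–13:30, 14:00–14:30, 15:30–17:00.
Dilnoza ∩ Diego: 09:30–10:00, 12:30–13:30, 14:00–15:00.
Dilnoza ∩ Diego ∩ Isla: 13:00–13:30, 14:00–14:30.
Windows ≥ 90 min: (none).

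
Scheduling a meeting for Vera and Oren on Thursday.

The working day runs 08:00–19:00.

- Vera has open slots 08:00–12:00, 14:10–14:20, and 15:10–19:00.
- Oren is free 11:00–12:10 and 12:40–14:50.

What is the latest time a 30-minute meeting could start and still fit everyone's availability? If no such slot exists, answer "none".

Vera ∩ Oren: 11:00–12:00, 14:10–14:20.
Windows ≥ 30 min: 11:00–12:00.
Latest start in the last window 11:00–12:00 is 12:00 − 30 min = 11:30.

11:30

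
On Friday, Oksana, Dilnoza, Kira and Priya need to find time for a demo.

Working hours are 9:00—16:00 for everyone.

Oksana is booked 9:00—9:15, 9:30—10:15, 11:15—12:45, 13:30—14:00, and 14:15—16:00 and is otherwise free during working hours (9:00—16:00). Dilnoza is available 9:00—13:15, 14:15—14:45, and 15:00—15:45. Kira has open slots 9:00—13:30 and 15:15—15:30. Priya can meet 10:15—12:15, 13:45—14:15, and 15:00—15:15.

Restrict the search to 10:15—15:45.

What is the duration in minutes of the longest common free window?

Oksana free within 09:00–16:00: 09:15–09:30, 10:15–11:15, 12:45–13:30, 14:00–14:15.
Oksana ∩ Dilnoza: 09:15–09:30, 10:15–11:15, 12:45–13:15.
Oksana ∩ Dilnoza ∩ Kira: 09:15–09:30, 10:15–11:15, 12:45–13:15.
Oksana ∩ Dilnoza ∩ Kira ∩ Priya: 10:15–11:15.
Restricted to 10:15–15:45: 10:15–11:15.
Single common window of 60 minutes.

60 minutes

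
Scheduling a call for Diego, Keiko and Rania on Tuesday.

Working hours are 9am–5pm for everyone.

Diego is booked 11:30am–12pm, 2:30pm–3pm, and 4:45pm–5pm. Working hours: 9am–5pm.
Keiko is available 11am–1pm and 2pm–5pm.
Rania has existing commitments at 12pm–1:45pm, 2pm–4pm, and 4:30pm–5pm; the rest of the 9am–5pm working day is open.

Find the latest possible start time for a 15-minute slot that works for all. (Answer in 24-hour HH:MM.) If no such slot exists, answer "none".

Diego free within 09:00–17:00: 09:00–11:30, 12:00–14:30, 15:00–16:45.
Rania free within 09:00–17:00: 09:00–12:00, 13:45–14:00, 16:00–16:30.
Diego ∩ Keiko: 11:00–11:30, 12:00–13:00, 14:00–14:30, 15:00–16:45.
Diego ∩ Keiko ∩ Rania: 11:00–11:30, 16:00–16:30.
Windows ≥ 15 min: 11:00–11:30, 16:00–16:30.
Latest start in the last window 16:00–16:30 is 16:30 − 15 min = 16:15.

16:15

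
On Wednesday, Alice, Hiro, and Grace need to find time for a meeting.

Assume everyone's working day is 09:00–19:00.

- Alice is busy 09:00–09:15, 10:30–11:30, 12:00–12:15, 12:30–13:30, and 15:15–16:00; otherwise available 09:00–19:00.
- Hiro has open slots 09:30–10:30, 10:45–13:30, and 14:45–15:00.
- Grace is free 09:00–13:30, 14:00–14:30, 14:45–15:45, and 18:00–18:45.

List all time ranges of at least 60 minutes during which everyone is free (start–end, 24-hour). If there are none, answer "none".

09:30–10:30

Alice free within 09:00–19:00: 09:15–10:30, 11:30–12:00, 12:15–12:30, 13:30–15:15, 16:00–19:00.
Alice ∩ Hiro: 09:30–10:30, 11:30–12:00, 12:15–12:30, 14:45–15:00.
Alice ∩ Hiro ∩ Grace: 09:30–10:30, 11:30–12:00, 12:15–12:30, 14:45–15:00.
Windows ≥ 60 min: 09:30–10:30.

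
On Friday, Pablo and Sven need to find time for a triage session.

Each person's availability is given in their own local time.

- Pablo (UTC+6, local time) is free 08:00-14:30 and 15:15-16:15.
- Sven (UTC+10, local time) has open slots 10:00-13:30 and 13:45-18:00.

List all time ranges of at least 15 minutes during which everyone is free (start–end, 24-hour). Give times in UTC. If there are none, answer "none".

02:00–03:30, 03:45–08:00

Pablo → UTC: 02:00–08:30, 09:15–10:15.
Sven → UTC: 00:00–03:30, 03:45–08:00.
Pablo ∩ Sven: 02:00–03:30, 03:45–08:00.
Windows ≥ 15 min: 02:00–03:30, 03:45–08:00.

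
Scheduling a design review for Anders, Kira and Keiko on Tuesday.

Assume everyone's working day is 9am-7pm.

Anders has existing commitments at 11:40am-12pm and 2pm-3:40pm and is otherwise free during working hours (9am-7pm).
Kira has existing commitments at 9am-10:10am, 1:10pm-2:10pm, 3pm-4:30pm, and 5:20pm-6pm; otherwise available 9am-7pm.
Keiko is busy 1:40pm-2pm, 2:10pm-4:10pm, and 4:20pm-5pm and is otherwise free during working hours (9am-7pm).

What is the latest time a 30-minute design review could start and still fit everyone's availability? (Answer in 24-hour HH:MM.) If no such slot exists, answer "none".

18:30

Anders free within 09:00–19:00: 09:00–11:40, 12:00–14:00, 15:40–19:00.
Kira free within 09:00–19:00: 10:10–13:10, 14:10–15:00, 16:30–17:20, 18:00–19:00.
Keiko free within 09:00–19:00: 09:00–13:40, 14:00–14:10, 16:10–16:20, 17:00–19:00.
Anders ∩ Kira: 10:10–11:40, 12:00–13:10, 16:30–17:20, 18:00–19:00.
Anders ∩ Kira ∩ Keiko: 10:10–11:40, 12:00–13:10, 17:00–17:20, 18:00–19:00.
Windows ≥ 30 min: 10:10–11:40, 12:00–13:10, 18:00–19:00.
Latest start in the last window 18:00–19:00 is 19:00 − 30 min = 18:30.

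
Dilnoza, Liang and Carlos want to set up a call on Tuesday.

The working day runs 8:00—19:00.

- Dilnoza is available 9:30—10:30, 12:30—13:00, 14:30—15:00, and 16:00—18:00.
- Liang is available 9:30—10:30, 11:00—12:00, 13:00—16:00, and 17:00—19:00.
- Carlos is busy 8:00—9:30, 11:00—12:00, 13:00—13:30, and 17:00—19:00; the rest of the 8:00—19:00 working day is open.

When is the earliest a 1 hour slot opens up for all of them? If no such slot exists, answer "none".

Carlos free within 08:00–19:00: 09:30–11:00, 12:00–13:00, 13:30–17:00.
Dilnoza ∩ Liang: 09:30–10:30, 14:30–15:00, 17:00–18:00.
Dilnoza ∩ Liang ∩ Carlos: 09:30–10:30, 14:30–15:00.
Windows ≥ 60 min: 09:30–10:30.
Earliest such window starts at 09:30.

09:30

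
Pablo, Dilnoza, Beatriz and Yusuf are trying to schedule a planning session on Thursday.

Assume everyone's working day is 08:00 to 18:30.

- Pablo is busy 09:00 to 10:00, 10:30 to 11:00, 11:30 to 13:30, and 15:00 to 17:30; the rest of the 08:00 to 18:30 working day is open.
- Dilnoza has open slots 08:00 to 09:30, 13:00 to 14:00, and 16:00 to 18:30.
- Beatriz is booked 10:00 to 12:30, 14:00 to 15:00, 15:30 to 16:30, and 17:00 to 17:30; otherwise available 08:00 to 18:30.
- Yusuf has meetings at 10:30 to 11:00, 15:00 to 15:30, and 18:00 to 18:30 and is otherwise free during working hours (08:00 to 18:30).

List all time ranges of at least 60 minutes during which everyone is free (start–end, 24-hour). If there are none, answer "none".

Pablo free within 08:00–18:30: 08:00–09:00, 10:00–10:30, 11:00–11:30, 13:30–15:00, 17:30–18:30.
Beatriz free within 08:00–18:30: 08:00–10:00, 12:30–14:00, 15:00–15:30, 16:30–17:00, 17:30–18:30.
Yusuf free within 08:00–18:30: 08:00–10:30, 11:00–15:00, 15:30–18:00.
Pablo ∩ Dilnoza: 08:00–09:00, 13:30–14:00, 17:30–18:30.
Pablo ∩ Dilnoza ∩ Beatriz: 08:00–09:00, 13:30–14:00, 17:30–18:30.
Pablo ∩ Dilnoza ∩ Beatriz ∩ Yusuf: 08:00–09:00, 13:30–14:00, 17:30–18:00.
Windows ≥ 60 min: 08:00–09:00.

08:00–09:00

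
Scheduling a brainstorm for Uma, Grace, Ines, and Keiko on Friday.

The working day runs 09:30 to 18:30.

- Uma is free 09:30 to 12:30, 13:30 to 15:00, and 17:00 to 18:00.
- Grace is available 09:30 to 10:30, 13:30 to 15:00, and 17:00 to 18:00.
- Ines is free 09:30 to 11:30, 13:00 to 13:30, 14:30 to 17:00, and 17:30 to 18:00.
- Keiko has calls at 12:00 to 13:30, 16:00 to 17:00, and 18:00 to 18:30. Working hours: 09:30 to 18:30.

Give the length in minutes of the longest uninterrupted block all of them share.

60 minutes

Keiko free within 09:30–18:30: 09:30–12:00, 13:30–16:00, 17:00–18:00.
Uma ∩ Grace: 09:30–10:30, 13:30–15:00, 17:00–18:00.
Uma ∩ Grace ∩ Ines: 09:30–10:30, 14:30–15:00, 17:30–18:00.
Uma ∩ Grace ∩ Ines ∩ Keiko: 09:30–10:30, 14:30–15:00, 17:30–18:00.
Common window lengths: 60, 30, 30 min; longest is 60.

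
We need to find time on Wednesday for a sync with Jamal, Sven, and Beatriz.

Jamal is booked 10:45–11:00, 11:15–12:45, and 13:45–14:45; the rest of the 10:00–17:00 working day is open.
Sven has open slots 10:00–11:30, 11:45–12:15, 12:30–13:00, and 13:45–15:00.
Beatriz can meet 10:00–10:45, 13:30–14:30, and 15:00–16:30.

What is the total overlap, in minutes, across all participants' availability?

Jamal free within 10:00–17:00: 10:00–10:45, 11:00–11:15, 12:45–13:45, 14:45–17:00.
Jamal ∩ Sven: 10:00–10:45, 11:00–11:15, 12:45–13:00, 14:45–15:00.
Jamal ∩ Sven ∩ Beatriz: 10:00–10:45.
Total common minutes: 45.

45 minutes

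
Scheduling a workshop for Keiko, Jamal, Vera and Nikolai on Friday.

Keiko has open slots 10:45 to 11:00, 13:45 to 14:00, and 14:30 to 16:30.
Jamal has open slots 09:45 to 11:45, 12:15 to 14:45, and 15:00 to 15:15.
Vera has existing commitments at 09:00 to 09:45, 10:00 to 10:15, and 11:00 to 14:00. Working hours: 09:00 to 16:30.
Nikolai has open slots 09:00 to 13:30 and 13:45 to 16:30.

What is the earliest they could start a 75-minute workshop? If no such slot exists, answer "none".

Vera free within 09:00–16:30: 09:45–10:00, 10:15–11:00, 14:00–16:30.
Keiko ∩ Jamal: 10:45–11:00, 13:45–14:00, 14:30–14:45, 15:00–15:15.
Keiko ∩ Jamal ∩ Vera: 10:45–11:00, 14:30–14:45, 15:00–15:15.
Keiko ∩ Jamal ∩ Vera ∩ Nikolai: 10:45–11:00, 14:30–14:45, 15:00–15:15.
Windows ≥ 75 min: (none).

none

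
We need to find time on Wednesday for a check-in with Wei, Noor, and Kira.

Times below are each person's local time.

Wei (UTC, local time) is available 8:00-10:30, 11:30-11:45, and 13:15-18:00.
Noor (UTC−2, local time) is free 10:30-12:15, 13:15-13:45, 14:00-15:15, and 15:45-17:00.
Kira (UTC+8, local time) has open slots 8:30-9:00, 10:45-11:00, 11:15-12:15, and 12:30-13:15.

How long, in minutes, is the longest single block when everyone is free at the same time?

Wei → UTC: 08:00–10:30, 11:30–11:45, 13:15–18:00.
Noor → UTC: 12:30–14:15, 15:15–15:45, 16:00–17:15, 17:45–19:00.
Kira → UTC: 00:30–01:00, 02:45–03:00, 03:15–04:15, 04:30–05:15.
Wei ∩ Noor: 13:15–14:15, 15:15–15:45, 16:00–17:15, 17:45–18:00.
Wei ∩ Noor ∩ Kira: (none).
No common window.

0 minutes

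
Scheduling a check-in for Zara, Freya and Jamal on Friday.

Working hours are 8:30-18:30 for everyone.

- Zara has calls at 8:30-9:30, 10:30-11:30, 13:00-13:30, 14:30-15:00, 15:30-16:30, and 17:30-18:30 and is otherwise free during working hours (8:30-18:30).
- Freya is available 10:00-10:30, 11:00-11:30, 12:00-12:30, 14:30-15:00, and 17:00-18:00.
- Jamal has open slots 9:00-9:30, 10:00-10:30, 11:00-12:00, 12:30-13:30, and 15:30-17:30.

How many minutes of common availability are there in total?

60 minutes

Zara free within 08:30–18:30: 09:30–10:30, 11:30–13:00, 13:30–14:30, 15:00–15:30, 16:30–17:30.
Zara ∩ Freya: 10:00–10:30, 12:00–12:30, 17:00–17:30.
Zara ∩ Freya ∩ Jamal: 10:00–10:30, 17:00–17:30.
Total common minutes: 30 + 30 = 60.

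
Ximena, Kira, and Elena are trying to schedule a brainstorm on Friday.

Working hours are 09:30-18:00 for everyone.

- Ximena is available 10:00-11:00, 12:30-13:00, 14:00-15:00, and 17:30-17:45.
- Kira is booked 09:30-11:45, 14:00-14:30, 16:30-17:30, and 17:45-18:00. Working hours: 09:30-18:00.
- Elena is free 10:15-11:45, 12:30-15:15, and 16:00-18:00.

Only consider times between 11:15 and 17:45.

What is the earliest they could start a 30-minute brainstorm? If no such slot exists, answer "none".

Kira free within 09:30–18:00: 11:45–14:00, 14:30–16:30, 17:30–17:45.
Ximena ∩ Kira: 12:30–13:00, 14:30–15:00, 17:30–17:45.
Ximena ∩ Kira ∩ Elena: 12:30–13:00, 14:30–15:00, 17:30–17:45.
Restricted to 11:15–17:45: 12:30–13:00, 14:30–15:00, 17:30–17:45.
Windows ≥ 30 min: 12:30–13:00, 14:30–15:00.
Earliest such window starts at 12:30.

12:30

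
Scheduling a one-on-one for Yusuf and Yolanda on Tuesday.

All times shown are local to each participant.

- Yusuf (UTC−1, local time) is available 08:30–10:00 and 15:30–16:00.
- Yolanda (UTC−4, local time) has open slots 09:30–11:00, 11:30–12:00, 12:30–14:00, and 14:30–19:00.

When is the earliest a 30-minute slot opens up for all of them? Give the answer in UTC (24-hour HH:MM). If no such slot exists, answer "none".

16:30

Yusuf → UTC: 09:30–11:00, 16:30–17:00.
Yolanda → UTC: 13:30–15:00, 15:30–16:00, 16:30–18:00, 18:30–23:00.
Yusuf ∩ Yolanda: 16:30–17:00.
Windows ≥ 30 min: 16:30–17:00.
Earliest such window starts at 16:30.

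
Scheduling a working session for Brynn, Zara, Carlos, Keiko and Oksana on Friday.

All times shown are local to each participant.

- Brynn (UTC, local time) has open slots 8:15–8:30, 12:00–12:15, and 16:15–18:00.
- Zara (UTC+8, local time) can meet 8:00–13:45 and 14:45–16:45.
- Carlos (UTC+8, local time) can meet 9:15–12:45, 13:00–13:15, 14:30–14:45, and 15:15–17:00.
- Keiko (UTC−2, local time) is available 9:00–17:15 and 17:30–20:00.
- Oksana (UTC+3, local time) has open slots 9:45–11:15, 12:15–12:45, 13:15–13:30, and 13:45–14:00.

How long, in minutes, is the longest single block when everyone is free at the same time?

Brynn → UTC: 08:15–08:30, 12:00–12:15, 16:15–18:00.
Zara → UTC: 00:00–05:45, 06:45–08:45.
Carlos → UTC: 01:15–04:45, 05:00–05:15, 06:30–06:45, 07:15–09:00.
Keiko → UTC: 11:00–19:15, 19:30–22:00.
Oksana → UTC: 06:45–08:15, 09:15–09:45, 10:15–10:30, 10:45–11:00.
Brynn ∩ Zara: 08:15–08:30.
Brynn ∩ Zara ∩ Carlos: 08:15–08:30.
Brynn ∩ Zara ∩ Carlos ∩ Keiko: (none).
Brynn ∩ Zara ∩ Carlos ∩ Keiko ∩ Oksana: (none).
No common window.

0 minutes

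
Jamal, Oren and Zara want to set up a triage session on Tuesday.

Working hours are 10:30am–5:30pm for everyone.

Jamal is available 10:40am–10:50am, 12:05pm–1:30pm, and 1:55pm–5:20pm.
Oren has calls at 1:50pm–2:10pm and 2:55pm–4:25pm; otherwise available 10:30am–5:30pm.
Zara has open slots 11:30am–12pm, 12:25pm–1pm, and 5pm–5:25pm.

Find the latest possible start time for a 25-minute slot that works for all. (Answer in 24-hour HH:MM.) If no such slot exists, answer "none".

Oren free within 10:30–17:30: 10:30–13:50, 14:10–14:55, 16:25–17:30.
Jamal ∩ Oren: 10:40–10:50, 12:05–13:30, 14:10–14:55, 16:25–17:20.
Jamal ∩ Oren ∩ Zara: 12:25–13:00, 17:00–17:20.
Windows ≥ 25 min: 12:25–13:00.
Latest start in the last window 12:25–13:00 is 13:00 − 25 min = 12:35.

12:35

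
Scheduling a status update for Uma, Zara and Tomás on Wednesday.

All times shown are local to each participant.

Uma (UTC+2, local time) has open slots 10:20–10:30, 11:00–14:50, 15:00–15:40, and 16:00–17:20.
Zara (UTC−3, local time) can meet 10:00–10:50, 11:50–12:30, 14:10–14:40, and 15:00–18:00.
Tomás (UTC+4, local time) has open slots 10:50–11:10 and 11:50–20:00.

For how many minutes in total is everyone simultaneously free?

70 minutes

Uma → UTC: 08:20–08:30, 09:00–12:50, 13:00–13:40, 14:00–15:20.
Zara → UTC: 13:00–13:50, 14:50–15:30, 17:10–17:40, 18:00–21:00.
Tomás → UTC: 06:50–07:10, 07:50–16:00.
Uma ∩ Zara: 13:00–13:40, 14:50–15:20.
Uma ∩ Zara ∩ Tomás: 13:00–13:40, 14:50–15:20.
Total common minutes: 40 + 30 = 70.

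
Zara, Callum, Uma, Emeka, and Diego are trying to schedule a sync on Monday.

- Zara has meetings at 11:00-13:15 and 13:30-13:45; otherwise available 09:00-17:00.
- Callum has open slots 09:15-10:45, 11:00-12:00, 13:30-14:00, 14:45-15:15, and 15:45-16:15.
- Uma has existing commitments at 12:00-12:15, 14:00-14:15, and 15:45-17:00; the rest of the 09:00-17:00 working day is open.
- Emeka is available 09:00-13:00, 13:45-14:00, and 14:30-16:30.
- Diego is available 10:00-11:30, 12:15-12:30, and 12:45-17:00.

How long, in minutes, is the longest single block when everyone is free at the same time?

Zara free within 09:00–17:00: 09:00–11:00, 13:15–13:30, 13:45–17:00.
Uma free within 09:00–17:00: 09:00–12:00, 12:15–14:00, 14:15–15:45.
Zara ∩ Callum: 09:15–10:45, 13:45–14:00, 14:45–15:15, 15:45–16:15.
Zara ∩ Callum ∩ Uma: 09:15–10:45, 13:45–14:00, 14:45–15:15.
Zara ∩ Callum ∩ Uma ∩ Emeka: 09:15–10:45, 13:45–14:00, 14:45–15:15.
Zara ∩ Callum ∩ Uma ∩ Emeka ∩ Diego: 10:00–10:45, 13:45–14:00, 14:45–15:15.
Common window lengths: 45, 15, 30 min; longest is 45.

45 minutes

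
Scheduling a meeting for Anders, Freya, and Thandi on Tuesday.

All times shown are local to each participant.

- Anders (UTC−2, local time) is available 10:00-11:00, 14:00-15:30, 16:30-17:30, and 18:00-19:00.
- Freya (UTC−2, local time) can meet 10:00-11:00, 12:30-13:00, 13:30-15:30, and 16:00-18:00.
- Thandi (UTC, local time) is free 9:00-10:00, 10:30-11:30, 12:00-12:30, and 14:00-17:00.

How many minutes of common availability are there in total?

Anders → UTC: 12:00–13:00, 16:00–17:30, 18:30–19:30, 20:00–21:00.
Freya → UTC: 12:00–13:00, 14:30–15:00, 15:30–17:30, 18:00–20:00.
Thandi → UTC: 09:00–10:00, 10:30–11:30, 12:00–12:30, 14:00–17:00.
Anders ∩ Freya: 12:00–13:00, 16:00–17:30, 18:30–19:30.
Anders ∩ Freya ∩ Thandi: 12:00–12:30, 16:00–17:00.
Total common minutes: 30 + 60 = 90.

90 minutes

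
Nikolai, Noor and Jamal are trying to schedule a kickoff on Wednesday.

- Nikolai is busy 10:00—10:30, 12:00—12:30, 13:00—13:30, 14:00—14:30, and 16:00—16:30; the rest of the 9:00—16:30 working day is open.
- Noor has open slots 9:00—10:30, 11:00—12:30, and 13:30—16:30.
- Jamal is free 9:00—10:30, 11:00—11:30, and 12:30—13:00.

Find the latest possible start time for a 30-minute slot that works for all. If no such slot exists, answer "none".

11:00

Nikolai free within 09:00–16:30: 09:00–10:00, 10:30–12:00, 12:30–13:00, 13:30–14:00, 14:30–16:00.
Nikolai ∩ Noor: 09:00–10:00, 11:00–12:00, 13:30–14:00, 14:30–16:00.
Nikolai ∩ Noor ∩ Jamal: 09:00–10:00, 11:00–11:30.
Windows ≥ 30 min: 09:00–10:00, 11:00–11:30.
Latest start in the last window 11:00–11:30 is 11:30 − 30 min = 11:00.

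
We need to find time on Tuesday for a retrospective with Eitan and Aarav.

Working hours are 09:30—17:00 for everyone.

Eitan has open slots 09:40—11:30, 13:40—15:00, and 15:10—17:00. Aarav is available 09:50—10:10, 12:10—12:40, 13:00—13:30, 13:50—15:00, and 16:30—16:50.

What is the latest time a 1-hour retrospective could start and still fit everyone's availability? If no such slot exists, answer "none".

14:00

Eitan ∩ Aarav: 09:50–10:10, 13:50–15:00, 16:30–16:50.
Windows ≥ 60 min: 13:50–15:00.
Latest start in the last window 13:50–15:00 is 15:00 − 60 min = 14:00.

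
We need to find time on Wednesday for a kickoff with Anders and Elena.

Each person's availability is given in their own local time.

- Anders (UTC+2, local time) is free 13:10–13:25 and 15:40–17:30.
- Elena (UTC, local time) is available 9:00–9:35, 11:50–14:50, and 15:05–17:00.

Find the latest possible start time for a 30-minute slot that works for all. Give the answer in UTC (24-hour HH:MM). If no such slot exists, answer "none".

14:20

Anders → UTC: 11:10–11:25, 13:40–15:30.
Elena → UTC: 09:00–09:35, 11:50–14:50, 15:05–17:00.
Anders ∩ Elena: 13:40–14:50, 15:05–15:30.
Windows ≥ 30 min: 13:40–14:50.
Latest start in the last window 13:40–14:50 is 14:50 − 30 min = 14:20.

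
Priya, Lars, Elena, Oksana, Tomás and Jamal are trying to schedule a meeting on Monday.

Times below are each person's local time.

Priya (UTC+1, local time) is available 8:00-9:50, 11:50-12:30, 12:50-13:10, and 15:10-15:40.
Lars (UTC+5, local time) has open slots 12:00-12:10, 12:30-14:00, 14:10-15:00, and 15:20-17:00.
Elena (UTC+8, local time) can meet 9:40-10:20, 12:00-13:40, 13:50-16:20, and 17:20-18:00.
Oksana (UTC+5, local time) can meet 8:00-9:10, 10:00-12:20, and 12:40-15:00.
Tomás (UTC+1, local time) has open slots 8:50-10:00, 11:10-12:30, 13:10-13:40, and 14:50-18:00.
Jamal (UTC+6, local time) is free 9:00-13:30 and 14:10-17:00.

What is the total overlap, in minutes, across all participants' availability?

10 minutes

Priya → UTC: 07:00–08:50, 10:50–11:30, 11:50–12:10, 14:10–14:40.
Lars → UTC: 07:00–07:10, 07:30–09:00, 09:10–10:00, 10:20–12:00.
Elena → UTC: 01:40–02:20, 04:00–05:40, 05:50–08:20, 09:20–10:00.
Oksana → UTC: 03:00–04:10, 05:00–07:20, 07:40–10:00.
Tomás → UTC: 07:50–09:00, 10:10–11:30, 12:10–12:40, 13:50–17:00.
Jamal → UTC: 03:00–07:30, 08:10–11:00.
Priya ∩ Lars: 07:00–07:10, 07:30–08:50, 10:50–11:30, 11:50–12:00.
Priya ∩ Lars ∩ Elena: 07:00–07:10, 07:30–08:20.
Priya ∩ Lars ∩ Elena ∩ Oksana: 07:00–07:10, 07:40–08:20.
Priya ∩ Lars ∩ Elena ∩ Oksana ∩ Tomás: 07:50–08:20.
Priya ∩ Lars ∩ Elena ∩ Oksana ∩ Tomás ∩ Jamal: 08:10–08:20.
Total common minutes: 10.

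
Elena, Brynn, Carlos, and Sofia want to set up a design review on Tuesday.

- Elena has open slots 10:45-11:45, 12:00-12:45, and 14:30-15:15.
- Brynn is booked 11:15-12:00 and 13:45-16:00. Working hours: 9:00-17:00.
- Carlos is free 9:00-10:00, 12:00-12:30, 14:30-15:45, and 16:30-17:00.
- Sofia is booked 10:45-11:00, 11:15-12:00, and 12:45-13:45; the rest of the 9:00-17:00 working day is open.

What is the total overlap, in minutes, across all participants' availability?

30 minutes

Brynn free within 09:00–17:00: 09:00–11:15, 12:00–13:45, 16:00–17:00.
Sofia free within 09:00–17:00: 09:00–10:45, 11:00–11:15, 12:00–12:45, 13:45–17:00.
Elena ∩ Brynn: 10:45–11:15, 12:00–12:45.
Elena ∩ Brynn ∩ Carlos: 12:00–12:30.
Elena ∩ Brynn ∩ Carlos ∩ Sofia: 12:00–12:30.
Total common minutes: 30.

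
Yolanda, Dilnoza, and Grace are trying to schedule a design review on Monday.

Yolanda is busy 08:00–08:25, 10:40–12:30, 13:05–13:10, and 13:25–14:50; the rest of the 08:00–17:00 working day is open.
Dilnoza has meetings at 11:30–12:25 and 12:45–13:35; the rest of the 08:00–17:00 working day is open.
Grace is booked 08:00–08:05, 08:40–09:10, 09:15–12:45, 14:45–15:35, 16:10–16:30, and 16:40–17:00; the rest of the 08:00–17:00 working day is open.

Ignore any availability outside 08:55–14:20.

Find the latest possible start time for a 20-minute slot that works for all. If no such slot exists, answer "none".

none

Yolanda free within 08:00–17:00: 08:25–10:40, 12:30–13:05, 13:10–13:25, 14:50–17:00.
Dilnoza free within 08:00–17:00: 08:00–11:30, 12:25–12:45, 13:35–17:00.
Grace free within 08:00–17:00: 08:05–08:40, 09:10–09:15, 12:45–14:45, 15:35–16:10, 16:30–16:40.
Yolanda ∩ Dilnoza: 08:25–10:40, 12:30–12:45, 14:50–17:00.
Yolanda ∩ Dilnoza ∩ Grace: 08:25–08:40, 09:10–09:15, 15:35–16:10, 16:30–16:40.
Restricted to 08:55–14:20: 09:10–09:15.
Windows ≥ 20 min: (none).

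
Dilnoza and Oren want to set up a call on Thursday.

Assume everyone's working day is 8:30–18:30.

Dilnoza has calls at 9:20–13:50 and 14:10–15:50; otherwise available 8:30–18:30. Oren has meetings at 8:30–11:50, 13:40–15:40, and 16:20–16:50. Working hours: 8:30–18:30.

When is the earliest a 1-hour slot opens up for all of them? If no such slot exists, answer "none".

Dilnoza free within 08:30–18:30: 08:30–09:20, 13:50–14:10, 15:50–18:30.
Oren free within 08:30–18:30: 11:50–13:40, 15:40–16:20, 16:50–18:30.
Dilnoza ∩ Oren: 15:50–16:20, 16:50–18:30.
Windows ≥ 60 min: 16:50–18:30.
Earliest such window starts at 16:50.

16:50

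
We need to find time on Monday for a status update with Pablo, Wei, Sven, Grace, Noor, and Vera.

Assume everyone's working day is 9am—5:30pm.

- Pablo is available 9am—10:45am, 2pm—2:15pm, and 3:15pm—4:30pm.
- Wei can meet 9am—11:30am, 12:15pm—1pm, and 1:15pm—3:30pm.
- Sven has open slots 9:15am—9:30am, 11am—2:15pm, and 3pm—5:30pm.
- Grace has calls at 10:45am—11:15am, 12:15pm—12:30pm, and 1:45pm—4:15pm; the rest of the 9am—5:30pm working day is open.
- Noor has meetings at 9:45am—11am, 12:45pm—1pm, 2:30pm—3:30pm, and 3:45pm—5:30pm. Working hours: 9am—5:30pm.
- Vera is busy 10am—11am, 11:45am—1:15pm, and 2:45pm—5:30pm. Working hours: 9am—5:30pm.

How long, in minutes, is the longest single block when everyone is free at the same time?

Grace free within 09:00–17:30: 09:00–10:45, 11:15–12:15, 12:30–13:45, 16:15–17:30.
Noor free within 09:00–17:30: 09:00–09:45, 11:00–12:45, 13:00–14:30, 15:30–15:45.
Vera free within 09:00–17:30: 09:00–10:00, 11:00–11:45, 13:15–14:45.
Pablo ∩ Wei: 09:00–10:45, 14:00–14:15, 15:15–15:30.
Pablo ∩ Wei ∩ Sven: 09:15–09:30, 14:00–14:15, 15:15–15:30.
Pablo ∩ Wei ∩ Sven ∩ Grace: 09:15–09:30.
Pablo ∩ Wei ∩ Sven ∩ Grace ∩ Noor: 09:15–09:30.
Pablo ∩ Wei ∩ Sven ∩ Grace ∩ Noor ∩ Vera: 09:15–09:30.
Single common window of 15 minutes.

15 minutes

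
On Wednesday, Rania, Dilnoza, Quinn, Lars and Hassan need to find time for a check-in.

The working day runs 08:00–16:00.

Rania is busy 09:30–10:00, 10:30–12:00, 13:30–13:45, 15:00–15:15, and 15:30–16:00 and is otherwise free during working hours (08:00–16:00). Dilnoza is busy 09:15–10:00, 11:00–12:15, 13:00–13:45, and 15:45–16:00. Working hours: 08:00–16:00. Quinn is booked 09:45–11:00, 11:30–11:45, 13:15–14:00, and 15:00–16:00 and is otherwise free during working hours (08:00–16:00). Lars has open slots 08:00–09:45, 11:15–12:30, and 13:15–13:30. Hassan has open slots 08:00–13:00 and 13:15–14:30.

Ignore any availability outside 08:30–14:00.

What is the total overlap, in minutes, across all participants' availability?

Rania free within 08:00–16:00: 08:00–09:30, 10:00–10:30, 12:00–13:30, 13:45–15:00, 15:15–15:30.
Dilnoza free within 08:00–16:00: 08:00–09:15, 10:00–11:00, 12:15–13:00, 13:45–15:45.
Quinn free within 08:00–16:00: 08:00–09:45, 11:00–11:30, 11:45–13:15, 14:00–15:00.
Rania ∩ Dilnoza: 08:00–09:15, 10:00–10:30, 12:15–13:00, 13:45–15:00, 15:15–15:30.
Rania ∩ Dilnoza ∩ Quinn: 08:00–09:15, 12:15–13:00, 14:00–15:00.
Rania ∩ Dilnoza ∩ Quinn ∩ Lars: 08:00–09:15, 12:15–12:30.
Rania ∩ Dilnoza ∩ Quinn ∩ Lars ∩ Hassan: 08:00–09:15, 12:15–12:30.
Restricted to 08:30–14:00: 08:30–09:15, 12:15–12:30.
Total common minutes: 45 + 15 = 60.

60 minutes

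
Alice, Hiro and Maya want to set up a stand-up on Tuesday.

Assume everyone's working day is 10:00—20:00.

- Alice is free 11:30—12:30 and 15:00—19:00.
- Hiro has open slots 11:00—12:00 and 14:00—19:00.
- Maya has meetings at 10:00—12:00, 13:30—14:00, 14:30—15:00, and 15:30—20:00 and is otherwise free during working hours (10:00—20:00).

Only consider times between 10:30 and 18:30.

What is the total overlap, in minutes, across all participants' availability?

Maya free within 10:00–20:00: 12:00–13:30, 14:00–14:30, 15:00–15:30.
Alice ∩ Hiro: 11:30–12:00, 15:00–19:00.
Alice ∩ Hiro ∩ Maya: 15:00–15:30.
Restricted to 10:30–18:30: 15:00–15:30.
Total common minutes: 30.

30 minutes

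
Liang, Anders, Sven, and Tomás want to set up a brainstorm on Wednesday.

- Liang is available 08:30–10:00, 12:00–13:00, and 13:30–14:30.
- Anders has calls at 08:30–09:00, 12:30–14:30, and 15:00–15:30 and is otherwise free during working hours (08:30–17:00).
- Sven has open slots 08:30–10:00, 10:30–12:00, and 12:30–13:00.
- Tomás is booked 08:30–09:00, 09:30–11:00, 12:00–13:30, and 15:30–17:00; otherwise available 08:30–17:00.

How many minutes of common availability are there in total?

Anders free within 08:30–17:00: 09:00–12:30, 14:30–15:00, 15:30–17:00.
Tomás free within 08:30–17:00: 09:00–09:30, 11:00–12:00, 13:30–15:30.
Liang ∩ Anders: 09:00–10:00, 12:00–12:30.
Liang ∩ Anders ∩ Sven: 09:00–10:00.
Liang ∩ Anders ∩ Sven ∩ Tomás: 09:00–09:30.
Total common minutes: 30.

30 minutes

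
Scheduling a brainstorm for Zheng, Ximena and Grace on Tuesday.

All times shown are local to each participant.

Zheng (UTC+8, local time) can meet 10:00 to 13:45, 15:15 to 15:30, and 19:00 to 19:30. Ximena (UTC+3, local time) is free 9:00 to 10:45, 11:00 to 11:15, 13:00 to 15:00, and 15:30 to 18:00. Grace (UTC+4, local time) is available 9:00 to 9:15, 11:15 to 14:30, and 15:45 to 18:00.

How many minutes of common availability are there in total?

15 minutes

Zheng → UTC: 02:00–05:45, 07:15–07:30, 11:00–11:30.
Ximena → UTC: 06:00–07:45, 08:00–08:15, 10:00–12:00, 12:30–15:00.
Grace → UTC: 05:00–05:15, 07:15–10:30, 11:45–14:00.
Zheng ∩ Ximena: 07:15–07:30, 11:00–11:30.
Zheng ∩ Ximena ∩ Grace: 07:15–07:30.
Total common minutes: 15.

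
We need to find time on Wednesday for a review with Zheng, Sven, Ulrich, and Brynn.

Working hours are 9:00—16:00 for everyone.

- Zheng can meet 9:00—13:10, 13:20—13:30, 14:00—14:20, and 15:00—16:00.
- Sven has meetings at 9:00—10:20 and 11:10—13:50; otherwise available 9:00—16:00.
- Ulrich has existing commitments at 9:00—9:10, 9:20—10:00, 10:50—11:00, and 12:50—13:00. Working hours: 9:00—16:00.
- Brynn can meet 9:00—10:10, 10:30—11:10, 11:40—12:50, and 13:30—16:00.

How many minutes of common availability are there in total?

Sven free within 09:00–16:00: 10:20–11:10, 13:50–16:00.
Ulrich free within 09:00–16:00: 09:10–09:20, 10:00–10:50, 11:00–12:50, 13:00–16:00.
Zheng ∩ Sven: 10:20–11:10, 14:00–14:20, 15:00–16:00.
Zheng ∩ Sven ∩ Ulrich: 10:20–10:50, 11:00–11:10, 14:00–14:20, 15:00–16:00.
Zheng ∩ Sven ∩ Ulrich ∩ Brynn: 10:30–10:50, 11:00–11:10, 14:00–14:20, 15:00–16:00.
Total common minutes: 20 + 10 + 20 + 60 = 110.

110 minutes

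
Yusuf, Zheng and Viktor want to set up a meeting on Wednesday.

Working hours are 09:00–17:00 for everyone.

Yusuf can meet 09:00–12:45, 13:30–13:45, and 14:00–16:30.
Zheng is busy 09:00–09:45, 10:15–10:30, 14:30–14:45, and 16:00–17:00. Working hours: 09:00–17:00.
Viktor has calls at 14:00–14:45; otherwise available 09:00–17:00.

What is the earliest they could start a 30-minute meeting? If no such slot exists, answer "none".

09:45

Zheng free within 09:00–17:00: 09:45–10:15, 10:30–14:30, 14:45–16:00.
Viktor free within 09:00–17:00: 09:00–14:00, 14:45–17:00.
Yusuf ∩ Zheng: 09:45–10:15, 10:30–12:45, 13:30–13:45, 14:00–14:30, 14:45–16:00.
Yusuf ∩ Zheng ∩ Viktor: 09:45–10:15, 10:30–12:45, 13:30–13:45, 14:45–16:00.
Windows ≥ 30 min: 09:45–10:15, 10:30–12:45, 14:45–16:00.
Earliest such window starts at 09:45.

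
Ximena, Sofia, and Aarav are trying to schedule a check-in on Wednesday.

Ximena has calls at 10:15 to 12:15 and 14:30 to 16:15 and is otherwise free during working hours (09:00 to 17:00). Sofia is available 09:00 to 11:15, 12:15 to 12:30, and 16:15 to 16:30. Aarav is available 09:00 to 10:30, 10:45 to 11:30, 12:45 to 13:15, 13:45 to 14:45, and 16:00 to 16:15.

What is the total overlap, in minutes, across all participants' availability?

Ximena free within 09:00–17:00: 09:00–10:15, 12:15–14:30, 16:15–17:00.
Ximena ∩ Sofia: 09:00–10:15, 12:15–12:30, 16:15–16:30.
Ximena ∩ Sofia ∩ Aarav: 09:00–10:15.
Total common minutes: 75.

75 minutes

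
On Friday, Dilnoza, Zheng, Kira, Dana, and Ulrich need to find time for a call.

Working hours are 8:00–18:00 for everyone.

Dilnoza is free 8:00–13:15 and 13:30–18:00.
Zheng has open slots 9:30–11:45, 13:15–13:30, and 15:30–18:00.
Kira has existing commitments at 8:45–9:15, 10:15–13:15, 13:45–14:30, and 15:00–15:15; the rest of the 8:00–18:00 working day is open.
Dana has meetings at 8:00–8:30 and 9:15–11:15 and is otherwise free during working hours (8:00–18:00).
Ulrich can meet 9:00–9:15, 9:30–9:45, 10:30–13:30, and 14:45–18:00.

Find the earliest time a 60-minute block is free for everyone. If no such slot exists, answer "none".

Kira free within 08:00–18:00: 08:00–08:45, 09:15–10:15, 13:15–13:45, 14:30–15:00, 15:15–18:00.
Dana free within 08:00–18:00: 08:30–09:15, 11:15–18:00.
Dilnoza ∩ Zheng: 09:30–11:45, 15:30–18:00.
Dilnoza ∩ Zheng ∩ Kira: 09:30–10:15, 15:30–18:00.
Dilnoza ∩ Zheng ∩ Kira ∩ Dana: 15:30–18:00.
Dilnoza ∩ Zheng ∩ Kira ∩ Dana ∩ Ulrich: 15:30–18:00.
Windows ≥ 60 min: 15:30–18:00.
Earliest such window starts at 15:30.

15:30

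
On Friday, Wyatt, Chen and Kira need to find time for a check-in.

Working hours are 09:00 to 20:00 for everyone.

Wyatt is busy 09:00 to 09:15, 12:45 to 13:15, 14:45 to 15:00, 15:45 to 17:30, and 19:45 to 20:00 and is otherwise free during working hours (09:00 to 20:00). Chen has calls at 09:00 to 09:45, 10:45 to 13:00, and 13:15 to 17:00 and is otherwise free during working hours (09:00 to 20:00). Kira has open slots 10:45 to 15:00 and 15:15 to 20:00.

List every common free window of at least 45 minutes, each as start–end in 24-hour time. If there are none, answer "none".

Wyatt free within 09:00–20:00: 09:15–12:45, 13:15–14:45, 15:00–15:45, 17:30–19:45.
Chen free within 09:00–20:00: 09:45–10:45, 13:00–13:15, 17:00–20:00.
Wyatt ∩ Chen: 09:45–10:45, 17:30–19:45.
Wyatt ∩ Chen ∩ Kira: 17:30–19:45.
Windows ≥ 45 min: 17:30–19:45.

17:30–19:45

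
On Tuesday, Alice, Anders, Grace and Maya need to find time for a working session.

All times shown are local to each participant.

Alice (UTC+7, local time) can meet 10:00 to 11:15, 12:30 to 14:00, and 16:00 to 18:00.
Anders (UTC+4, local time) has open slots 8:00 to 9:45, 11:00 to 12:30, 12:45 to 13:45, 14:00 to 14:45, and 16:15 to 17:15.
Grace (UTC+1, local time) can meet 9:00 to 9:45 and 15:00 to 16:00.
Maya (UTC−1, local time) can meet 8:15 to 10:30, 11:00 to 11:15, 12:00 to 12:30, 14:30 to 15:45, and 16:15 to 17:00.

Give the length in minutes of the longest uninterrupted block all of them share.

Alice → UTC: 03:00–04:15, 05:30–07:00, 09:00–11:00.
Anders → UTC: 04:00–05:45, 07:00–08:30, 08:45–09:45, 10:00–10:45, 12:15–13:15.
Grace → UTC: 08:00–08:45, 14:00–15:00.
Maya → UTC: 09:15–11:30, 12:00–12:15, 13:00–13:30, 15:30–16:45, 17:15–18:00.
Alice ∩ Anders: 04:00–04:15, 05:30–05:45, 09:00–09:45, 10:00–10:45.
Alice ∩ Anders ∩ Grace: (none).
Alice ∩ Anders ∩ Grace ∩ Maya: (none).
No common window.

0 minutes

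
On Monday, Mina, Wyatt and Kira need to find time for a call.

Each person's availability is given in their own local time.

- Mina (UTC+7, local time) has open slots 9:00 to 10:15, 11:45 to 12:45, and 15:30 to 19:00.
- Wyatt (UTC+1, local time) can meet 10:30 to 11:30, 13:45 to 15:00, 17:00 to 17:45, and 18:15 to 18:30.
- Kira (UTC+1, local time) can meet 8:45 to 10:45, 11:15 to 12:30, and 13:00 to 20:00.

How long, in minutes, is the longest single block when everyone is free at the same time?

15 minutes

Mina → UTC: 02:00–03:15, 04:45–05:45, 08:30–12:00.
Wyatt → UTC: 09:30–10:30, 12:45–14:00, 16:00–16:45, 17:15–17:30.
Kira → UTC: 07:45–09:45, 10:15–11:30, 12:00–19:00.
Mina ∩ Wyatt: 09:30–10:30.
Mina ∩ Wyatt ∩ Kira: 09:30–09:45, 10:15–10:30.
Common window lengths: 15, 15 min; longest is 15.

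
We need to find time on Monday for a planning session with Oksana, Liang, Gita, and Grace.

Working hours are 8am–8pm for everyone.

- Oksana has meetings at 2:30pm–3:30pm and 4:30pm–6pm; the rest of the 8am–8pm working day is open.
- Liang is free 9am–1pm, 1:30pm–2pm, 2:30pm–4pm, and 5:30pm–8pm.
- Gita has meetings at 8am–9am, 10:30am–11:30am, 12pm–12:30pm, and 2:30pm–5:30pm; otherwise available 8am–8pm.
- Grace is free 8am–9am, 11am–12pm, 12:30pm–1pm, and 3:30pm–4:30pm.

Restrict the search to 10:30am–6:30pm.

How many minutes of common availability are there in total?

Oksana free within 08:00–20:00: 08:00–14:30, 15:30–16:30, 18:00–20:00.
Gita free within 08:00–20:00: 09:00–10:30, 11:30–12:00, 12:30–14:30, 17:30–20:00.
Oksana ∩ Liang: 09:00–13:00, 13:30–14:00, 15:30–16:00, 18:00–20:00.
Oksana ∩ Liang ∩ Gita: 09:00–10:30, 11:30–12:00, 12:30–13:00, 13:30–14:00, 18:00–20:00.
Oksana ∩ Liang ∩ Gita ∩ Grace: 11:30–12:00, 12:30–13:00.
Restricted to 10:30–18:30: 11:30–12:00, 12:30–13:00.
Total common minutes: 30 + 30 = 60.

60 minutes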